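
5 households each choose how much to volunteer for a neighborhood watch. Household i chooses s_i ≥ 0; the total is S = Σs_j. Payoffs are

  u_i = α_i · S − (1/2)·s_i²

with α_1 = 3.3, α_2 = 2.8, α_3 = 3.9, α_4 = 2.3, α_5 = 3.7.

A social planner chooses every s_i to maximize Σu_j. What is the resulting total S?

80

Planner FOC: ∂(Σu_j)/∂s_i = (Σα_j) − s_i = 0, so s_i^SO = Σα_j = 16 for every i; S^SO = 80.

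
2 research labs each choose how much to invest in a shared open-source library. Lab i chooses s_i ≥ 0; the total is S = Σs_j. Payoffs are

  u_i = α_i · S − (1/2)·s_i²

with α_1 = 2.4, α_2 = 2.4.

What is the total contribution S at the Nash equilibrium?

Lab i's FOC: ∂u_i/∂s_i = α_i − s_i = 0, so s_i* = α_i.
NE contributions = (2.4, 2.4); S = 4.8.

4.8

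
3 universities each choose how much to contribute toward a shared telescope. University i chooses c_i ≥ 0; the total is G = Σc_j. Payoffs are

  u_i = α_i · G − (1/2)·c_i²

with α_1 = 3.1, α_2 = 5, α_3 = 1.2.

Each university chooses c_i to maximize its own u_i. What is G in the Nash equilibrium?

9.3

University i's FOC: ∂u_i/∂c_i = α_i − c_i = 0, so c_i* = α_i.
NE contributions = (3.1, 5, 1.2); G = 9.3.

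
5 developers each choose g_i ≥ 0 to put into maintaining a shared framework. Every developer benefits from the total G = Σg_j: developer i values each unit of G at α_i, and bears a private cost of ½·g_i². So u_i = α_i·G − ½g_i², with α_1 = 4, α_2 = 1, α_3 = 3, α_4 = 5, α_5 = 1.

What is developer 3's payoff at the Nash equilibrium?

Developer i's FOC: ∂u_i/∂g_i = α_i − g_i = 0, so g_i* = α_i.
NE contributions = (4, 1, 3, 5, 1); G = 14.
u_3 = α_3·G − ½·(g_3)² = 3·14 − ½·3² = 37.5.

37.5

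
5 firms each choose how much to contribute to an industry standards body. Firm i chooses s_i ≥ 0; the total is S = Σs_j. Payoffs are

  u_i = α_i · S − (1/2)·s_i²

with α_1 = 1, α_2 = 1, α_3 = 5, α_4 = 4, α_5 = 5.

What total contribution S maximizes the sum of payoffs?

80

Planner FOC: ∂(Σu_j)/∂s_i = (Σα_j) − s_i = 0, so s_i^SO = Σα_j = 16 for every i; S^SO = 80.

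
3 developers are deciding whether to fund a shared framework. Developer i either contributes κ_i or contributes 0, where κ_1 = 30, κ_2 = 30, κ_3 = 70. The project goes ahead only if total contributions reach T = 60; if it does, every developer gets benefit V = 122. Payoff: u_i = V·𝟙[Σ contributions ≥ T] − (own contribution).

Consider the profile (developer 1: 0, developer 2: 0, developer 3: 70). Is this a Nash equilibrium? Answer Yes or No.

Total = 70 ≥ 60: provided.
Developer 1 (pledges 0, payoff 122): pledging 30 → total 100, payoff 92. No gain.
Developer 2 (pledges 0, payoff 122): pledging 30 → total 100, payoff 92. No gain.
Developer 3 (pledges 70, payoff 52): dropping to 0 → total 0, payoff 0. No gain.

Yes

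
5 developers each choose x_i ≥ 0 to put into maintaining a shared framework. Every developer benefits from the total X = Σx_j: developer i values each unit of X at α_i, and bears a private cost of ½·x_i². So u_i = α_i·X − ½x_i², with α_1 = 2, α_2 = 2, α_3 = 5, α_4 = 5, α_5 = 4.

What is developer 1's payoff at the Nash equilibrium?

34

Developer i's FOC: ∂u_i/∂x_i = α_i − x_i = 0, so x_i* = α_i.
NE contributions = (2, 2, 5, 5, 4); X = 18.
u_1 = α_1·X − ½·(x_1)² = 2·18 − ½·2² = 34.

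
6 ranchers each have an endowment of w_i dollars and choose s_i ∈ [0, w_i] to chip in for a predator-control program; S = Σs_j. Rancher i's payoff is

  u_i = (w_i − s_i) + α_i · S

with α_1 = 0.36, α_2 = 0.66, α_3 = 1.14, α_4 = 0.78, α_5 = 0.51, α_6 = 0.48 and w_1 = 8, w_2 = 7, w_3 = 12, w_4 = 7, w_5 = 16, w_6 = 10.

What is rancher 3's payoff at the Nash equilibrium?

13.68

∂u_i/∂s_i = α_i − 1, so rancher i contributes w_i if α_i > 1, else 0.
α_i > 1 for i ∈ {3}; NE contributions (0, 0, 12, 0, 0, 0), S = 12.
u_3 = (12 − 12) + 1.14·12 = 13.68.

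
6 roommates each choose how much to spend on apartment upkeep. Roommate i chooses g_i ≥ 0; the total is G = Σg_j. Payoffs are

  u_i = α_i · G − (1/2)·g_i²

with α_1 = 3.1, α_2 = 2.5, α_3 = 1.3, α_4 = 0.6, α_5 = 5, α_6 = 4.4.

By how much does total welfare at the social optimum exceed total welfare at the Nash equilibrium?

Roommate i's FOC: ∂u_i/∂g_i = α_i − g_i = 0, so g_i* = α_i.
NE contributions = (3.1, 2.5, 1.3, 0.6, 5, 4.4); G = 16.9.
W^NE = (Σα)·G − ½Σα_i² = 16.9² − ½·62.27 = 254.475.
Planner sets g_i = Σα_j = 16.9 for every i, so G^SO = 6·16.9 = 101.4.
W^SO = (Σα)·G^SO − ½·6·(Σα)² = (6/2)·16.9² = 856.83.
Deadweight loss = W^SO − W^NE = 602.355.

602.355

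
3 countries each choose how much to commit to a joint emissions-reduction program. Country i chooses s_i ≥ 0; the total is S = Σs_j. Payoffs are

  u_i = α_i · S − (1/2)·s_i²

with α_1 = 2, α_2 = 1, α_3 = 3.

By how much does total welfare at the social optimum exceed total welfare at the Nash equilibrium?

Country i's FOC: ∂u_i/∂s_i = α_i − s_i = 0, so s_i* = α_i.
NE contributions = (2, 1, 3); S = 6.
W^NE = (Σα)·S − ½Σα_i² = 6² − ½·14 = 29.
Planner sets s_i = Σα_j = 6 for every i, so S^SO = 3·6 = 18.
W^SO = (Σα)·S^SO − ½·3·(Σα)² = (3/2)·6² = 54.
Deadweight loss = W^SO − W^NE = 25.

25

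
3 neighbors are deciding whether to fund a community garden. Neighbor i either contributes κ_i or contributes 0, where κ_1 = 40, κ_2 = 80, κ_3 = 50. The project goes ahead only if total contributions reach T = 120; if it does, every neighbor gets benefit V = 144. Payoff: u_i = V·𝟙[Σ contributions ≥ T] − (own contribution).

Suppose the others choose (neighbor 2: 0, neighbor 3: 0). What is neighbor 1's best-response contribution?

0

Others' total = 0. Even contributing 40 gives 40 < 120: no benefit either way.
Best response: 0.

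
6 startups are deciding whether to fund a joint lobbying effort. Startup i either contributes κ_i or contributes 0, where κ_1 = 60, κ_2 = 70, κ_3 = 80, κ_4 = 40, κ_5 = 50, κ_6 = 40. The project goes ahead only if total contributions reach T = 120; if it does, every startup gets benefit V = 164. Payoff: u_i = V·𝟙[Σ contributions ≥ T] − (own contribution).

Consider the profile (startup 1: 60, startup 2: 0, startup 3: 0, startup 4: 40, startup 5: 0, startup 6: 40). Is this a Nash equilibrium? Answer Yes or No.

Yes

Total = 140 ≥ 120: provided.
Startup 1 (pledges 60, payoff 104): dropping to 0 → total 80, payoff 0. No gain.
Startup 2 (pledges 0, payoff 164): pledging 70 → total 210, payoff 94. No gain.
Startup 3 (pledges 0, payoff 164): pledging 80 → total 220, payoff 84. No gain.
Startup 4 (pledges 40, payoff 124): dropping to 0 → total 100, payoff 0. No gain.
Startup 5 (pledges 0, payoff 164): pledging 50 → total 190, payoff 114. No gain.
Startup 6 (pledges 40, payoff 124): dropping to 0 → total 100, payoff 0. No gain.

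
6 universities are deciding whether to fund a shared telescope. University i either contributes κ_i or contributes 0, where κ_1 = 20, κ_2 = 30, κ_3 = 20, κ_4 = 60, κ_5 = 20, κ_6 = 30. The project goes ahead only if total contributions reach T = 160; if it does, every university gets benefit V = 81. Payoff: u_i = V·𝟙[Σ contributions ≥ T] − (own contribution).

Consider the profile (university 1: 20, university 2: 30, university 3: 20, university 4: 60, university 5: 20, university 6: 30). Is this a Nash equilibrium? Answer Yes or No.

Total = 180 ≥ 160: provided.
University 1 (pledges 20, payoff 61): dropping to 0 → total 160, payoff 81. Profitable deviation.

No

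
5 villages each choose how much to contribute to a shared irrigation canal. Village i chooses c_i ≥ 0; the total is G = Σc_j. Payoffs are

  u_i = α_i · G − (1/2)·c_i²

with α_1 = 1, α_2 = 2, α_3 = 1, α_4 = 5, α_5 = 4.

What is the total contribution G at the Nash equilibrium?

13

Village i's FOC: ∂u_i/∂c_i = α_i − c_i = 0, so c_i* = α_i.
NE contributions = (1, 2, 1, 5, 4); G = 13.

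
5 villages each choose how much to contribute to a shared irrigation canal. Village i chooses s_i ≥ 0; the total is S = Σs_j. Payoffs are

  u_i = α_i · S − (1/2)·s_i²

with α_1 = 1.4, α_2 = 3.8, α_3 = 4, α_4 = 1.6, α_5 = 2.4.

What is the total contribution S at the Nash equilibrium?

13.2

Village i's FOC: ∂u_i/∂s_i = α_i − s_i = 0, so s_i* = α_i.
NE contributions = (1.4, 3.8, 4, 1.6, 2.4); S = 13.2.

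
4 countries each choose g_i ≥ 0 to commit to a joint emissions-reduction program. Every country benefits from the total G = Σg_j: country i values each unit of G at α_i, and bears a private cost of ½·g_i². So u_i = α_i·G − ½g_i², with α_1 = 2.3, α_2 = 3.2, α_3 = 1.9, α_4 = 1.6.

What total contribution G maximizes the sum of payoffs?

Planner FOC: ∂(Σu_j)/∂g_i = (Σα_j) − g_i = 0, so g_i^SO = Σα_j = 9 for every i; G^SO = 36.

36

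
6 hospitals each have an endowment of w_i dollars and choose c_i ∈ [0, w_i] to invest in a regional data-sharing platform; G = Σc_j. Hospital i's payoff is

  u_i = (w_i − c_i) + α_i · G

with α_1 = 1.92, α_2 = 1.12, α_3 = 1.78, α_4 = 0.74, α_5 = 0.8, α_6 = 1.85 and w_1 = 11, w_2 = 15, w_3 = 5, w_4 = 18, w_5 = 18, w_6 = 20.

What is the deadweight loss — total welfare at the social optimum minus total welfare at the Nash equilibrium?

259.56

∂u_i/∂c_i = α_i − 1, so hospital i contributes w_i if α_i > 1, else 0.
α_i > 1 for i ∈ {1, 2, 3, 6}; NE contributions (11, 15, 5, 0, 0, 20), G = 51.
W^NE = Σw_i − G^NE + (Σα_i)·G^NE = 87 + 7.21·51 = 454.71.
Planner: ∂(Σu_j)/∂c_i = Σα_j − 1 = 7.21 > 0, so everyone contributes w_i; G^SO = 87, W^SO = 87 + 7.21·87 = 714.27.
Deadweight loss = 259.56.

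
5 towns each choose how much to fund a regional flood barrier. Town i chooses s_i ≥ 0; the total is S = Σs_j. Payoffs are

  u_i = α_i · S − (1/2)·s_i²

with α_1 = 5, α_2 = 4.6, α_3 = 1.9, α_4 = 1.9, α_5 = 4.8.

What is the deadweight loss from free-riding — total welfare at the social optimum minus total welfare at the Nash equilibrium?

Town i's FOC: ∂u_i/∂s_i = α_i − s_i = 0, so s_i* = α_i.
NE contributions = (5, 4.6, 1.9, 1.9, 4.8); S = 18.2.
W^NE = (Σα)·S − ½Σα_i² = 18.2² − ½·76.42 = 293.03.
Planner sets s_i = Σα_j = 18.2 for every i, so S^SO = 5·18.2 = 91.
W^SO = (Σα)·S^SO − ½·5·(Σα)² = (5/2)·18.2² = 828.1.
Deadweight loss = W^SO − W^NE = 535.07.

535.07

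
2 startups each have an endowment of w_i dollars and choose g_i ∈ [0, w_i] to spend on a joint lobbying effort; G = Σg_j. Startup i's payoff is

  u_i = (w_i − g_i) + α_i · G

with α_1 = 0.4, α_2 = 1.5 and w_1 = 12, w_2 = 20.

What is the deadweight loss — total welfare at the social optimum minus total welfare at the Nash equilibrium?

∂u_i/∂g_i = α_i − 1, so startup i contributes w_i if α_i > 1, else 0.
α_i > 1 for i ∈ {2}; NE contributions (0, 20), G = 20.
W^NE = Σw_i − G^NE + (Σα_i)·G^NE = 32 + 0.9·20 = 50.
Planner: ∂(Σu_j)/∂g_i = Σα_j − 1 = 0.9 > 0, so everyone contributes w_i; G^SO = 32, W^SO = 32 + 0.9·32 = 60.8.
Deadweight loss = 10.8.

10.8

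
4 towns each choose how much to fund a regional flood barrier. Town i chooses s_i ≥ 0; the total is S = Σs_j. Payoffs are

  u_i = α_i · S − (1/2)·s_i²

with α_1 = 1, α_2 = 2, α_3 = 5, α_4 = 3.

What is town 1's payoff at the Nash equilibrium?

10.5

Town i's FOC: ∂u_i/∂s_i = α_i − s_i = 0, so s_i* = α_i.
NE contributions = (1, 2, 5, 3); S = 11.
u_1 = α_1·S − ½·(s_1)² = 1·11 − ½·1² = 10.5.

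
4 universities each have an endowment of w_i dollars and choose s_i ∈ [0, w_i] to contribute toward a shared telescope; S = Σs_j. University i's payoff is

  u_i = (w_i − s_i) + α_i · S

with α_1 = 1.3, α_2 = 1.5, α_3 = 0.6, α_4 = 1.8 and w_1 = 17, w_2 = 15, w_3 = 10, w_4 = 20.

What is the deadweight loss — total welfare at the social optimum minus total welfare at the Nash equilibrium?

42

∂u_i/∂s_i = α_i − 1, so university i contributes w_i if α_i > 1, else 0.
α_i > 1 for i ∈ {1, 2, 4}; NE contributions (17, 15, 0, 20), S = 52.
W^NE = Σw_i − S^NE + (Σα_i)·S^NE = 62 + 4.2·52 = 280.4.
Planner: ∂(Σu_j)/∂s_i = Σα_j − 1 = 4.2 > 0, so everyone contributes w_i; S^SO = 62, W^SO = 62 + 4.2·62 = 322.4.
Deadweight loss = 42.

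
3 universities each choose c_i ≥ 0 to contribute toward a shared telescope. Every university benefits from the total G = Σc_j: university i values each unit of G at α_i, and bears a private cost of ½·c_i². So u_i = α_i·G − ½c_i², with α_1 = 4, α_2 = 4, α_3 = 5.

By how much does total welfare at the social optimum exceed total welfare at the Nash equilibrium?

University i's FOC: ∂u_i/∂c_i = α_i − c_i = 0, so c_i* = α_i.
NE contributions = (4, 4, 5); G = 13.
W^NE = (Σα)·G − ½Σα_i² = 13² − ½·57 = 140.5.
Planner sets c_i = Σα_j = 13 for every i, so G^SO = 3·13 = 39.
W^SO = (Σα)·G^SO − ½·3·(Σα)² = (3/2)·13² = 253.5.
Deadweight loss = W^SO − W^NE = 113.

113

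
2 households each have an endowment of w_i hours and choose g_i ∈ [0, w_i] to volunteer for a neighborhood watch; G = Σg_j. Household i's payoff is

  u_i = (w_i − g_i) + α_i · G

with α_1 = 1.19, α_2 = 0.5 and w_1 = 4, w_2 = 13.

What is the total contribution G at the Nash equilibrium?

4

∂u_i/∂g_i = α_i − 1, so household i contributes w_i if α_i > 1, else 0.
α_i > 1 for i ∈ {1}; NE contributions (4, 0), G = 4.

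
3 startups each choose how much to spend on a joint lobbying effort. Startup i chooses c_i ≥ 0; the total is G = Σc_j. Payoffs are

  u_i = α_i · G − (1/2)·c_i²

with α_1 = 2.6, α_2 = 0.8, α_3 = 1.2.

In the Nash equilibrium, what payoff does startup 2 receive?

Startup i's FOC: ∂u_i/∂c_i = α_i − c_i = 0, so c_i* = α_i.
NE contributions = (2.6, 0.8, 1.2); G = 4.6.
u_2 = α_2·G − ½·(c_2)² = 0.8·4.6 − ½·0.8² = 3.36.

3.36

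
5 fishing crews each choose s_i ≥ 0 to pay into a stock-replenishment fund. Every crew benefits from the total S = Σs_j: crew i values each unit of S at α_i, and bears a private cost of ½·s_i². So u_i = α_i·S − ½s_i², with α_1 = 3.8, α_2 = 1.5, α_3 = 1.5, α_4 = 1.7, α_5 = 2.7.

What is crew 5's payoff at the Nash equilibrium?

26.595

Crew i's FOC: ∂u_i/∂s_i = α_i − s_i = 0, so s_i* = α_i.
NE contributions = (3.8, 1.5, 1.5, 1.7, 2.7); S = 11.2.
u_5 = α_5·S − ½·(s_5)² = 2.7·11.2 − ½·2.7² = 26.595.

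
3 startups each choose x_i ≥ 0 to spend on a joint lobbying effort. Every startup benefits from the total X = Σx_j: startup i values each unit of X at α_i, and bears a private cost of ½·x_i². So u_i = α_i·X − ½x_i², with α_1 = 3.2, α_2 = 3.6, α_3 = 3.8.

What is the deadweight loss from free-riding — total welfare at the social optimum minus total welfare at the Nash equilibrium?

75

Startup i's FOC: ∂u_i/∂x_i = α_i − x_i = 0, so x_i* = α_i.
NE contributions = (3.2, 3.6, 3.8); X = 10.6.
W^NE = (Σα)·X − ½Σα_i² = 10.6² − ½·37.64 = 93.54.
Planner sets x_i = Σα_j = 10.6 for every i, so X^SO = 3·10.6 = 31.8.
W^SO = (Σα)·X^SO − ½·3·(Σα)² = (3/2)·10.6² = 168.54.
Deadweight loss = W^SO − W^NE = 75.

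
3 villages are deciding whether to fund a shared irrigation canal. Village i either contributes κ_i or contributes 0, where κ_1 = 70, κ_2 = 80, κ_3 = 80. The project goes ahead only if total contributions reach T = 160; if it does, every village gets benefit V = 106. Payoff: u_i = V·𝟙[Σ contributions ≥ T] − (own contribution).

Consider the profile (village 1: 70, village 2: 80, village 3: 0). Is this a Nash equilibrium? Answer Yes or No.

Total = 150 < 160: not provided.
Village 1 (pledges 70, payoff -70): dropping to 0 → total 80, payoff 0. Profitable deviation.

No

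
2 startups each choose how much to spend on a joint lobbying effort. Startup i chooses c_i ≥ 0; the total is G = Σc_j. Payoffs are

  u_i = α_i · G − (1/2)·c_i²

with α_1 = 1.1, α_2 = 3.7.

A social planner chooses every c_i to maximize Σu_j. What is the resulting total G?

Planner FOC: ∂(Σu_j)/∂c_i = (Σα_j) − c_i = 0, so c_i^SO = Σα_j = 4.8 for every i; G^SO = 9.6.

9.6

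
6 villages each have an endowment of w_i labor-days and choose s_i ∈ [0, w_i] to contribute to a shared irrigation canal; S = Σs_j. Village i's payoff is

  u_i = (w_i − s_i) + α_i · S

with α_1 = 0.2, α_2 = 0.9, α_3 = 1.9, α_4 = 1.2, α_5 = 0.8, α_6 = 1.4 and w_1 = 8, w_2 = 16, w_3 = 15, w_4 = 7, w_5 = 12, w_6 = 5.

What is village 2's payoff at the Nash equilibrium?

40.3

∂u_i/∂s_i = α_i − 1, so village i contributes w_i if α_i > 1, else 0.
α_i > 1 for i ∈ {3, 4, 6}; NE contributions (0, 0, 15, 7, 0, 5), S = 27.
u_2 = (16 − 0) + 0.9·27 = 40.3.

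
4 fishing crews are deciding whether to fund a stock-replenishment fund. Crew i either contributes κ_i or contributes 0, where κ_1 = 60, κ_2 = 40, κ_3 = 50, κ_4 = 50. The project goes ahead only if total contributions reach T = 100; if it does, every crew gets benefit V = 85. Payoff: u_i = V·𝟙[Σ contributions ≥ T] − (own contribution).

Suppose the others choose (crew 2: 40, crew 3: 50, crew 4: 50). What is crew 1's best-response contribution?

0

Others' total = 140 ≥ 100; contributing adds cost 60 for no extra benefit.
Best response: 0.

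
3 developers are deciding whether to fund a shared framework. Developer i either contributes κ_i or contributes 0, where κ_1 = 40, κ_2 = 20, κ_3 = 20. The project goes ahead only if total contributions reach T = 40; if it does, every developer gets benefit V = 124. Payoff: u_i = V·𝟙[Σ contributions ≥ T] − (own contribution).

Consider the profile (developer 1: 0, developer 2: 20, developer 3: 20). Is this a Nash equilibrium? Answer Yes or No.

Yes

Total = 40 ≥ 40: provided.
Developer 1 (pledges 0, payoff 124): pledging 40 → total 80, payoff 84. No gain.
Developer 2 (pledges 20, payoff 104): dropping to 0 → total 20, payoff 0. No gain.
Developer 3 (pledges 20, payoff 104): dropping to 0 → total 20, payoff 0. No gain.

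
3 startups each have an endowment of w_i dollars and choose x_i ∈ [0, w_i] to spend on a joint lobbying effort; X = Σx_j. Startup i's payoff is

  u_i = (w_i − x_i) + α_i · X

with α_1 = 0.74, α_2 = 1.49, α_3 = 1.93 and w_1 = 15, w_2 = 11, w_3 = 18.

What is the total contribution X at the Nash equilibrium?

29

∂u_i/∂x_i = α_i − 1, so startup i contributes w_i if α_i > 1, else 0.
α_i > 1 for i ∈ {2, 3}; NE contributions (0, 11, 18), X = 29.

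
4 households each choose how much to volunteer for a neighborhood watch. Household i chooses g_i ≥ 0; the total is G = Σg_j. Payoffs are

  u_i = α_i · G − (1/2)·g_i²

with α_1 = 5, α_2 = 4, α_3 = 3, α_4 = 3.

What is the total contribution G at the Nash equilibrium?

Household i's FOC: ∂u_i/∂g_i = α_i − g_i = 0, so g_i* = α_i.
NE contributions = (5, 4, 3, 3); G = 15.

15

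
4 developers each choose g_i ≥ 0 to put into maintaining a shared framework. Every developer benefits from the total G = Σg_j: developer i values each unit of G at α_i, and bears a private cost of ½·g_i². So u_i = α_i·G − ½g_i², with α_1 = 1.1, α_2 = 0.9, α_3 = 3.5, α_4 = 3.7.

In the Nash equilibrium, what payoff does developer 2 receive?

Developer i's FOC: ∂u_i/∂g_i = α_i − g_i = 0, so g_i* = α_i.
NE contributions = (1.1, 0.9, 3.5, 3.7); G = 9.2.
u_2 = α_2·G − ½·(g_2)² = 0.9·9.2 − ½·0.9² = 7.875.

7.875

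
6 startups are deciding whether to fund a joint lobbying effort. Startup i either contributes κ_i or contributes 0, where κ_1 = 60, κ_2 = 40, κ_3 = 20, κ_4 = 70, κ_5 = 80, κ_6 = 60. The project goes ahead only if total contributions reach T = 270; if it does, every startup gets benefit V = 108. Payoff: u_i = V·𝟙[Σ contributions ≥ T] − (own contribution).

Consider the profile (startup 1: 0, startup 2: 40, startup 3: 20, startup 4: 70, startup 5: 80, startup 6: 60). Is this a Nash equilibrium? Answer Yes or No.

Total = 270 ≥ 270: provided.
Startup 1 (pledges 0, payoff 108): pledging 60 → total 330, payoff 48. No gain.
Startup 2 (pledges 40, payoff 68): dropping to 0 → total 230, payoff 0. No gain.
Startup 3 (pledges 20, payoff 88): dropping to 0 → total 250, payoff 0. No gain.
Startup 4 (pledges 70, payoff 38): dropping to 0 → total 200, payoff 0. No gain.
Startup 5 (pledges 80, payoff 28): dropping to 0 → total 190, payoff 0. No gain.
Startup 6 (pledges 60, payoff 48): dropping to 0 → total 210, payoff 0. No gain.

Yes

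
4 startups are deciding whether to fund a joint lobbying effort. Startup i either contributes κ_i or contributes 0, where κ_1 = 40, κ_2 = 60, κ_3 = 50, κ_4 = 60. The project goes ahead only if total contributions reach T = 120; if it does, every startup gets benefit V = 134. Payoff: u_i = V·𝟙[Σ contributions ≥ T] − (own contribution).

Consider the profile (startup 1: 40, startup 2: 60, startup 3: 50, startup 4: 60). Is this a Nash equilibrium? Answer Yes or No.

Total = 210 ≥ 120: provided.
Startup 1 (pledges 40, payoff 94): dropping to 0 → total 170, payoff 134. Profitable deviation.

No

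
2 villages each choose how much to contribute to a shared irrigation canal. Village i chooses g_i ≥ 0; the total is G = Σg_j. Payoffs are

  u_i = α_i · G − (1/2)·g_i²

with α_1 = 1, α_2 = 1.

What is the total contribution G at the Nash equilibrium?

Village i's FOC: ∂u_i/∂g_i = α_i − g_i = 0, so g_i* = α_i.
NE contributions = (1, 1); G = 2.

2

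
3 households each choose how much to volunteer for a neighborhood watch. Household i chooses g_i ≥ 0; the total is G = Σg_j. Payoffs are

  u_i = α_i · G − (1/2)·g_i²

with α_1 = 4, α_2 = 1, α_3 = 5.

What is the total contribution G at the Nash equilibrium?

10

Household i's FOC: ∂u_i/∂g_i = α_i − g_i = 0, so g_i* = α_i.
NE contributions = (4, 1, 5); G = 10.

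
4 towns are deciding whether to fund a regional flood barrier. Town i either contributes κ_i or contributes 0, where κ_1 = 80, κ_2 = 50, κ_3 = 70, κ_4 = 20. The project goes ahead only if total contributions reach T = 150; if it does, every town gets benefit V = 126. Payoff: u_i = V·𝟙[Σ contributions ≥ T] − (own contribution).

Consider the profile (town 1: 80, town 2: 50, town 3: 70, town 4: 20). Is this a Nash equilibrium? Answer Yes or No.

No

Total = 220 ≥ 150: provided.
Town 1 (pledges 80, payoff 46): dropping to 0 → total 140, payoff 0. No gain.
Town 2 (pledges 50, payoff 76): dropping to 0 → total 170, payoff 126. Profitable deviation.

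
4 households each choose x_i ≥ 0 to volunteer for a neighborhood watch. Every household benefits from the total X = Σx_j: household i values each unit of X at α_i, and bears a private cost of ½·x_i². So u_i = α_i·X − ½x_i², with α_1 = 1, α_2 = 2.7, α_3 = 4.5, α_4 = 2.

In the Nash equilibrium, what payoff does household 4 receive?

Household i's FOC: ∂u_i/∂x_i = α_i − x_i = 0, so x_i* = α_i.
NE contributions = (1, 2.7, 4.5, 2); X = 10.2.
u_4 = α_4·X − ½·(x_4)² = 2·10.2 − ½·2² = 18.4.

18.4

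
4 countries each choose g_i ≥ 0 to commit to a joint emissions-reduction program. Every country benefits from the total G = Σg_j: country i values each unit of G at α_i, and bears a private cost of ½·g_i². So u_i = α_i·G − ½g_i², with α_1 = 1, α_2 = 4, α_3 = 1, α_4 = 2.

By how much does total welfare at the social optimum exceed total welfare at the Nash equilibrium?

75

Country i's FOC: ∂u_i/∂g_i = α_i − g_i = 0, so g_i* = α_i.
NE contributions = (1, 4, 1, 2); G = 8.
W^NE = (Σα)·G − ½Σα_i² = 8² − ½·22 = 53.
Planner sets g_i = Σα_j = 8 for every i, so G^SO = 4·8 = 32.
W^SO = (Σα)·G^SO − ½·4·(Σα)² = (4/2)·8² = 128.
Deadweight loss = W^SO − W^NE = 75.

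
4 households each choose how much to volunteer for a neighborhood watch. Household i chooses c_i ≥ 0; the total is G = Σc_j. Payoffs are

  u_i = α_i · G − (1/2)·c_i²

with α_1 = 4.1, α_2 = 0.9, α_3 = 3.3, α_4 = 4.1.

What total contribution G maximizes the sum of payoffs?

49.6

Planner FOC: ∂(Σu_j)/∂c_i = (Σα_j) − c_i = 0, so c_i^SO = Σα_j = 12.4 for every i; G^SO = 49.6.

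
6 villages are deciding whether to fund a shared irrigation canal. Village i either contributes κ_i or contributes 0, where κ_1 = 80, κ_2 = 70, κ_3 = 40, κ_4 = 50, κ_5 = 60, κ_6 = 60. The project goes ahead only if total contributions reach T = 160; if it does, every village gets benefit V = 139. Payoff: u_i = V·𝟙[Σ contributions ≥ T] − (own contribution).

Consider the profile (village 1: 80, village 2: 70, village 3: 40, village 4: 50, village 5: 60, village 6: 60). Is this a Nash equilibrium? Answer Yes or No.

Total = 360 ≥ 160: provided.
Village 1 (pledges 80, payoff 59): dropping to 0 → total 280, payoff 139. Profitable deviation.

No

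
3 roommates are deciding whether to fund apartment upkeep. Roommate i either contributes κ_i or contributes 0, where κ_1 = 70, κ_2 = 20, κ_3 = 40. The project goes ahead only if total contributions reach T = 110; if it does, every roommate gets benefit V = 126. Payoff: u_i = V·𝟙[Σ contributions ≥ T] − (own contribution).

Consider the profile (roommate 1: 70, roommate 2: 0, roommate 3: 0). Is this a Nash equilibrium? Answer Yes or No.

No

Total = 70 < 110: not provided.
Roommate 1 (pledges 70, payoff -70): dropping to 0 → total 0, payoff 0. Profitable deviation.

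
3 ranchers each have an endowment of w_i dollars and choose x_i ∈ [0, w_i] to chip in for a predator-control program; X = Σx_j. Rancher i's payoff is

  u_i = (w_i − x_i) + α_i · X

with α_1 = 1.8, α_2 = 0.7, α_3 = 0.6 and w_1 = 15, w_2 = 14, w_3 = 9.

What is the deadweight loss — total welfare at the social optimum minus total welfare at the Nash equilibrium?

48.3

∂u_i/∂x_i = α_i − 1, so rancher i contributes w_i if α_i > 1, else 0.
α_i > 1 for i ∈ {1}; NE contributions (15, 0, 0), X = 15.
W^NE = Σw_i − X^NE + (Σα_i)·X^NE = 38 + 2.1·15 = 69.5.
Planner: ∂(Σu_j)/∂x_i = Σα_j − 1 = 2.1 > 0, so everyone contributes w_i; X^SO = 38, W^SO = 38 + 2.1·38 = 117.8.
Deadweight loss = 48.3.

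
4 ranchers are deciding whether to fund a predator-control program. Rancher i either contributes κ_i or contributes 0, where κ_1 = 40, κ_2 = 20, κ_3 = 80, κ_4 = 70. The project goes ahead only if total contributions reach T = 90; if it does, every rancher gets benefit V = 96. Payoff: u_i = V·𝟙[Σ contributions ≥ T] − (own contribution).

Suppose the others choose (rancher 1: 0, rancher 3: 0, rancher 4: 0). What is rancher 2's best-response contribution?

0

Others' total = 0. Even contributing 20 gives 20 < 90: no benefit either way.
Best response: 0.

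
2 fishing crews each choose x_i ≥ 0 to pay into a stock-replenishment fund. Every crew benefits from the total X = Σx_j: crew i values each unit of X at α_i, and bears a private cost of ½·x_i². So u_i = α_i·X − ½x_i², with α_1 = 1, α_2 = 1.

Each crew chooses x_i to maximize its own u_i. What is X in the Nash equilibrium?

2

Crew i's FOC: ∂u_i/∂x_i = α_i − x_i = 0, so x_i* = α_i.
NE contributions = (1, 1); X = 2.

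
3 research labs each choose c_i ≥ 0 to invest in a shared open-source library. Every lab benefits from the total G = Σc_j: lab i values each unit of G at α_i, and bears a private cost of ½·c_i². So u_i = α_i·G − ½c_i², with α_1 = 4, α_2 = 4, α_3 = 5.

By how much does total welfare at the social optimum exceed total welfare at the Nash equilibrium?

113

Lab i's FOC: ∂u_i/∂c_i = α_i − c_i = 0, so c_i* = α_i.
NE contributions = (4, 4, 5); G = 13.
W^NE = (Σα)·G − ½Σα_i² = 13² − ½·57 = 140.5.
Planner sets c_i = Σα_j = 13 for every i, so G^SO = 3·13 = 39.
W^SO = (Σα)·G^SO − ½·3·(Σα)² = (3/2)·13² = 253.5.
Deadweight loss = W^SO − W^NE = 113.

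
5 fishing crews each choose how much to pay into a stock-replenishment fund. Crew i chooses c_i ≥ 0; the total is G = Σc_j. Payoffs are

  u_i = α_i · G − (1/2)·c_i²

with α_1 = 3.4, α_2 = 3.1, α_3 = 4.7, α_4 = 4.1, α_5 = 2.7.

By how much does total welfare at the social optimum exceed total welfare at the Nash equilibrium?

Crew i's FOC: ∂u_i/∂c_i = α_i − c_i = 0, so c_i* = α_i.
NE contributions = (3.4, 3.1, 4.7, 4.1, 2.7); G = 18.
W^NE = (Σα)·G − ½Σα_i² = 18² − ½·67.36 = 290.32.
Planner sets c_i = Σα_j = 18 for every i, so G^SO = 5·18 = 90.
W^SO = (Σα)·G^SO − ½·5·(Σα)² = (5/2)·18² = 810.
Deadweight loss = W^SO − W^NE = 519.68.

519.68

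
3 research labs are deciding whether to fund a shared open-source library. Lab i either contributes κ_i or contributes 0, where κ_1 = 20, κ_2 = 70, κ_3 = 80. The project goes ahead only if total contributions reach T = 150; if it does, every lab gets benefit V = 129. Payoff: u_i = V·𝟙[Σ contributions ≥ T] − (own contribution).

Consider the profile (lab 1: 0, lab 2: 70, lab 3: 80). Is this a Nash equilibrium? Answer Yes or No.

Yes

Total = 150 ≥ 150: provided.
Lab 1 (pledges 0, payoff 129): pledging 20 → total 170, payoff 109. No gain.
Lab 2 (pledges 70, payoff 59): dropping to 0 → total 80, payoff 0. No gain.
Lab 3 (pledges 80, payoff 49): dropping to 0 → total 70, payoff 0. No gain.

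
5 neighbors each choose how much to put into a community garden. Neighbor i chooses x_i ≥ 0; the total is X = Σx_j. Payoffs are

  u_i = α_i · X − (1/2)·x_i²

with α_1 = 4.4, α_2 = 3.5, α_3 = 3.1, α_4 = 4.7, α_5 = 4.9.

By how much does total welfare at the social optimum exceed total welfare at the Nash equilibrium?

Neighbor i's FOC: ∂u_i/∂x_i = α_i − x_i = 0, so x_i* = α_i.
NE contributions = (4.4, 3.5, 3.1, 4.7, 4.9); X = 20.6.
W^NE = (Σα)·X − ½Σα_i² = 20.6² − ½·87.32 = 380.7.
Planner sets x_i = Σα_j = 20.6 for every i, so X^SO = 5·20.6 = 103.
W^SO = (Σα)·X^SO − ½·5·(Σα)² = (5/2)·20.6² = 1060.9.
Deadweight loss = W^SO − W^NE = 680.2.

680.2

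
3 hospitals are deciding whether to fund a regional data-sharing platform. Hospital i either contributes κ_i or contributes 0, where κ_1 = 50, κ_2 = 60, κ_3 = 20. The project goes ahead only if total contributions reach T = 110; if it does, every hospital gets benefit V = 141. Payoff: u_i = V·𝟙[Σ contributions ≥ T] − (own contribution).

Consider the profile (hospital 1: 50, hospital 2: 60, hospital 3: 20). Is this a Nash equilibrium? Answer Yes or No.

No

Total = 130 ≥ 110: provided.
Hospital 1 (pledges 50, payoff 91): dropping to 0 → total 80, payoff 0. No gain.
Hospital 2 (pledges 60, payoff 81): dropping to 0 → total 70, payoff 0. No gain.
Hospital 3 (pledges 20, payoff 121): dropping to 0 → total 110, payoff 141. Profitable deviation.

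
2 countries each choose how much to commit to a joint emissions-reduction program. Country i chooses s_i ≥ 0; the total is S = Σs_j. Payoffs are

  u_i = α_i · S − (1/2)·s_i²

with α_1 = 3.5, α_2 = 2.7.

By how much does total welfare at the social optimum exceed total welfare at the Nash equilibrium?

9.77

Country i's FOC: ∂u_i/∂s_i = α_i − s_i = 0, so s_i* = α_i.
NE contributions = (3.5, 2.7); S = 6.2.
W^NE = (Σα)·S − ½Σα_i² = 6.2² − ½·19.54 = 28.67.
Planner sets s_i = Σα_j = 6.2 for every i, so S^SO = 2·6.2 = 12.4.
W^SO = (Σα)·S^SO − ½·2·(Σα)² = (2/2)·6.2² = 38.44.
Deadweight loss = W^SO − W^NE = 9.77.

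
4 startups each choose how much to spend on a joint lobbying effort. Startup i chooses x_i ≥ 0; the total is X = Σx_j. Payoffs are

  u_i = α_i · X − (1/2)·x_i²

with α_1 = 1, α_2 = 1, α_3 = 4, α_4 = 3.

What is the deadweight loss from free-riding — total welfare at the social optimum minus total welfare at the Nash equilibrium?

Startup i's FOC: ∂u_i/∂x_i = α_i − x_i = 0, so x_i* = α_i.
NE contributions = (1, 1, 4, 3); X = 9.
W^NE = (Σα)·X − ½Σα_i² = 9² − ½·27 = 67.5.
Planner sets x_i = Σα_j = 9 for every i, so X^SO = 4·9 = 36.
W^SO = (Σα)·X^SO − ½·4·(Σα)² = (4/2)·9² = 162.
Deadweight loss = W^SO − W^NE = 94.5.

94.5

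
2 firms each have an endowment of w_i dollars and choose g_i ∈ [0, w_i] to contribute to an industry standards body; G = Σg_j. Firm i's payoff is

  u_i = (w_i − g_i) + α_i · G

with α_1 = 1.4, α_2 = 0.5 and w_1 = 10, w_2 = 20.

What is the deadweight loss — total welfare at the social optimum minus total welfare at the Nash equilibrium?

∂u_i/∂g_i = α_i − 1, so firm i contributes w_i if α_i > 1, else 0.
α_i > 1 for i ∈ {1}; NE contributions (10, 0), G = 10.
W^NE = Σw_i − G^NE + (Σα_i)·G^NE = 30 + 0.9·10 = 39.
Planner: ∂(Σu_j)/∂g_i = Σα_j − 1 = 0.9 > 0, so everyone contributes w_i; G^SO = 30, W^SO = 30 + 0.9·30 = 57.
Deadweight loss = 18.

18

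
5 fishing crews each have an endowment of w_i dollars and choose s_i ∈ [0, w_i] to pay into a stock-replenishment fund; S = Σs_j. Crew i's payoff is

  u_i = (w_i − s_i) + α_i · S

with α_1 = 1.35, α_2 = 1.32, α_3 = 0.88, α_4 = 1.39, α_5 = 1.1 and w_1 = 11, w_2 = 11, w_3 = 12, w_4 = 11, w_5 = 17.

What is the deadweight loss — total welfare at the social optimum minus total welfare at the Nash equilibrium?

60.48

∂u_i/∂s_i = α_i − 1, so crew i contributes w_i if α_i > 1, else 0.
α_i > 1 for i ∈ {1, 2, 4, 5}; NE contributions (11, 11, 0, 11, 17), S = 50.
W^NE = Σw_i − S^NE + (Σα_i)·S^NE = 62 + 5.04·50 = 314.
Planner: ∂(Σu_j)/∂s_i = Σα_j − 1 = 5.04 > 0, so everyone contributes w_i; S^SO = 62, W^SO = 62 + 5.04·62 = 374.48.
Deadweight loss = 60.48.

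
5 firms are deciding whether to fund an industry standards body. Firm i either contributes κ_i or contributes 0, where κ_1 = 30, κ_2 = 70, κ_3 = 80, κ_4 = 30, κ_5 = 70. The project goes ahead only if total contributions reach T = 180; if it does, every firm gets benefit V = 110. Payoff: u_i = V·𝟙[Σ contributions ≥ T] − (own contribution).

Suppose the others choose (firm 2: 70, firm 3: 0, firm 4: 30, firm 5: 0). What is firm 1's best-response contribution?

Others' total = 100. Even contributing 30 gives 130 < 180: no benefit either way.
Best response: 0.

0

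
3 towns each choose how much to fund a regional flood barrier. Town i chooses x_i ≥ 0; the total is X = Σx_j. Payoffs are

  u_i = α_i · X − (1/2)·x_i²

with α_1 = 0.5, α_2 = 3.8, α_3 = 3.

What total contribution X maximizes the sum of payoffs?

Planner FOC: ∂(Σu_j)/∂x_i = (Σα_j) − x_i = 0, so x_i^SO = Σα_j = 7.3 for every i; X^SO = 21.9.

21.9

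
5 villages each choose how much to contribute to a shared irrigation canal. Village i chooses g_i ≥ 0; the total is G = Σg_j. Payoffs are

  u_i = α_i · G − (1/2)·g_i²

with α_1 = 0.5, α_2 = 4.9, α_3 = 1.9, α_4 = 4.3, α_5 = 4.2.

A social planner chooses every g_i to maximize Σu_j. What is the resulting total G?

Planner FOC: ∂(Σu_j)/∂g_i = (Σα_j) − g_i = 0, so g_i^SO = Σα_j = 15.8 for every i; G^SO = 79.

79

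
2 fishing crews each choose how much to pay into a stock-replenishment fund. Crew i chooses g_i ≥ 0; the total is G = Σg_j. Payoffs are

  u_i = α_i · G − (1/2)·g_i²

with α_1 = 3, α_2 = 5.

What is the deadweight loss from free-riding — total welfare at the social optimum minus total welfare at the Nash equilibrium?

Crew i's FOC: ∂u_i/∂g_i = α_i − g_i = 0, so g_i* = α_i.
NE contributions = (3, 5); G = 8.
W^NE = (Σα)·G − ½Σα_i² = 8² − ½·34 = 47.
Planner sets g_i = Σα_j = 8 for every i, so G^SO = 2·8 = 16.
W^SO = (Σα)·G^SO − ½·2·(Σα)² = (2/2)·8² = 64.
Deadweight loss = W^SO − W^NE = 17.

17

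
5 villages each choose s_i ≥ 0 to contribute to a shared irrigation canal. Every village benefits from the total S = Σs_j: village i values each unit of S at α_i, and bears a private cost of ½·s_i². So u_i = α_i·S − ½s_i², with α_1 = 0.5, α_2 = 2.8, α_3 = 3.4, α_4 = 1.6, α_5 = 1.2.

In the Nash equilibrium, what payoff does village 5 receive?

10.68

Village i's FOC: ∂u_i/∂s_i = α_i − s_i = 0, so s_i* = α_i.
NE contributions = (0.5, 2.8, 3.4, 1.6, 1.2); S = 9.5.
u_5 = α_5·S − ½·(s_5)² = 1.2·9.5 − ½·1.2² = 10.68.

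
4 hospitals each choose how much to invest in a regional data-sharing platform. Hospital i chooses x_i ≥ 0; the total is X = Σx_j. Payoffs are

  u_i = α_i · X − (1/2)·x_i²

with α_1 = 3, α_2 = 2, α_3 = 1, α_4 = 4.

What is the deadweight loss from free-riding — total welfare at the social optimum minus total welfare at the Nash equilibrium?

115

Hospital i's FOC: ∂u_i/∂x_i = α_i − x_i = 0, so x_i* = α_i.
NE contributions = (3, 2, 1, 4); X = 10.
W^NE = (Σα)·X − ½Σα_i² = 10² − ½·30 = 85.
Planner sets x_i = Σα_j = 10 for every i, so X^SO = 4·10 = 40.
W^SO = (Σα)·X^SO − ½·4·(Σα)² = (4/2)·10² = 200.
Deadweight loss = W^SO − W^NE = 115.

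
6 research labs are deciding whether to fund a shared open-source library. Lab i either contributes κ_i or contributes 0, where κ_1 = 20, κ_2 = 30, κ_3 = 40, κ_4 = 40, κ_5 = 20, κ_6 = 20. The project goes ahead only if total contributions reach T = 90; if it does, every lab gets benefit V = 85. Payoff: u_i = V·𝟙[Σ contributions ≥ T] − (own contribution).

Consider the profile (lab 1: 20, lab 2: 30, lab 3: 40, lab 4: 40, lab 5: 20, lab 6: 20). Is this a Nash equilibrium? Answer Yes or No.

Total = 170 ≥ 90: provided.
Lab 1 (pledges 20, payoff 65): dropping to 0 → total 150, payoff 85. Profitable deviation.

No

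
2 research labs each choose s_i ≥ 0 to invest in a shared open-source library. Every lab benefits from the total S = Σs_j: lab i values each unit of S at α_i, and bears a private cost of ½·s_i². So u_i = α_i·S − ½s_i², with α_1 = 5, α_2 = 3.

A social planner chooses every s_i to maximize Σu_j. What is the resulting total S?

Planner FOC: ∂(Σu_j)/∂s_i = (Σα_j) − s_i = 0, so s_i^SO = Σα_j = 8 for every i; S^SO = 16.

16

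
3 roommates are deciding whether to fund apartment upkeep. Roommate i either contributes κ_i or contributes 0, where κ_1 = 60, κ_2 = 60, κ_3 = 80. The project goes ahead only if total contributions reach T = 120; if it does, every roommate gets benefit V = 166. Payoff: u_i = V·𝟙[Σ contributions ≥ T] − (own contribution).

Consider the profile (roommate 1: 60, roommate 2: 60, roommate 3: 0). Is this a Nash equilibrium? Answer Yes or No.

Yes

Total = 120 ≥ 120: provided.
Roommate 1 (pledges 60, payoff 106): dropping to 0 → total 60, payoff 0. No gain.
Roommate 2 (pledges 60, payoff 106): dropping to 0 → total 60, payoff 0. No gain.
Roommate 3 (pledges 0, payoff 166): pledging 80 → total 200, payoff 86. No gain.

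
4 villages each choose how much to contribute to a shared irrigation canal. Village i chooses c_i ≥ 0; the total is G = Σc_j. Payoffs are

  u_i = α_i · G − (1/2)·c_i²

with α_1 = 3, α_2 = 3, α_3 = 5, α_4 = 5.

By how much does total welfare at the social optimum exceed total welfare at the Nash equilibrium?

Village i's FOC: ∂u_i/∂c_i = α_i − c_i = 0, so c_i* = α_i.
NE contributions = (3, 3, 5, 5); G = 16.
W^NE = (Σα)·G − ½Σα_i² = 16² − ½·68 = 222.
Planner sets c_i = Σα_j = 16 for every i, so G^SO = 4·16 = 64.
W^SO = (Σα)·G^SO − ½·4·(Σα)² = (4/2)·16² = 512.
Deadweight loss = W^SO − W^NE = 290.

290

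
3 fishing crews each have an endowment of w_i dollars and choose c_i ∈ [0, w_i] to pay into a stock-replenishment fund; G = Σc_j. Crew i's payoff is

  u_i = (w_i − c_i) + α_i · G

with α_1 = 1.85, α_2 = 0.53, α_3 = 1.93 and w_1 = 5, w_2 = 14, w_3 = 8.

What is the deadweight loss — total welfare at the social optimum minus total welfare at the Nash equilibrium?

∂u_i/∂c_i = α_i − 1, so crew i contributes w_i if α_i > 1, else 0.
α_i > 1 for i ∈ {1, 3}; NE contributions (5, 0, 8), G = 13.
W^NE = Σw_i − G^NE + (Σα_i)·G^NE = 27 + 3.31·13 = 70.03.
Planner: ∂(Σu_j)/∂c_i = Σα_j − 1 = 3.31 > 0, so everyone contributes w_i; G^SO = 27, W^SO = 27 + 3.31·27 = 116.37.
Deadweight loss = 46.34.

46.34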